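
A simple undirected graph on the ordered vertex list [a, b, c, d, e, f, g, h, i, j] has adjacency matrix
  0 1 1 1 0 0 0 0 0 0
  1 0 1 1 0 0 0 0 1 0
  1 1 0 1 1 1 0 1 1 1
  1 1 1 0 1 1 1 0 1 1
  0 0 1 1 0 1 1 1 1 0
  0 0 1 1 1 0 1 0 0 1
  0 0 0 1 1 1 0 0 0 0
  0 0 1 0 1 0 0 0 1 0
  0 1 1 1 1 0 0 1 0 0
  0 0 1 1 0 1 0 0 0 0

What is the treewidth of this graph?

A width-3 tree decomposition is:
Bags: B1 = {c, e, h, i}  B2 = {c, d, e, i}  B3 = {c, d, e, f}  B4 = {b, c, d, i}  B5 = {c, d, f, j}  B6 = {a, b, c, d}  B7 = {d, e, f, g}
Tree: B1–B2, B2–B3, B2–B4, B3–B5, B4–B6, B3–B7
Every bag has size at most 4, so the width is 4 − 1 = 3 and tw(G) ≤ 3. On the other hand G contains the 4-clique {d, e, f, g}. A clique must lie in a single bag of any decomposition, so no decomposition can have width below 3. Hence tw(G) = 3 exactly.

3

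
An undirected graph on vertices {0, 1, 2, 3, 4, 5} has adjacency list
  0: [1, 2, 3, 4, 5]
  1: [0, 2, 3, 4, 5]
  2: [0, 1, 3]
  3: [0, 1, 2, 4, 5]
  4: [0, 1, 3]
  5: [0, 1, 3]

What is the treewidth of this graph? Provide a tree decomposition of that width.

Each bag holds 4 vertices, so the decomposition has width 3, which upper-bounds the treewidth. For the lower bound, the 4 vertices {0, 1, 2, 3} are pairwise adjacent, and any tree decomposition puts a clique entirely inside one bag — forcing width ≥ 3. Hence tw(G) = 3 exactly.

Treewidth 3.
One optimal decomposition is:
Bags: B1 = {0, 1, 3, 5}  B2 = {0, 1, 3, 4}  B3 = {0, 1, 2, 3}
Tree: B1–B2, B2–B3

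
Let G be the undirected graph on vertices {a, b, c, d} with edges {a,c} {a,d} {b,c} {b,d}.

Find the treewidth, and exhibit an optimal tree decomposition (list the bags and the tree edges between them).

Treewidth 2.
One optimal decomposition is:
Bags: B1 = {a, c, d}  B2 = {b, c, d}
Tree: B1–B2

Each bag holds 3 vertices, so the decomposition has width 2, which upper-bounds the treewidth. Since d–a–c–b–d is a cycle in G, G is not acyclic. Forests are exactly the graphs of treewidth ≤ 1, so tw(G) ≥ 2. Therefore the treewidth is 2.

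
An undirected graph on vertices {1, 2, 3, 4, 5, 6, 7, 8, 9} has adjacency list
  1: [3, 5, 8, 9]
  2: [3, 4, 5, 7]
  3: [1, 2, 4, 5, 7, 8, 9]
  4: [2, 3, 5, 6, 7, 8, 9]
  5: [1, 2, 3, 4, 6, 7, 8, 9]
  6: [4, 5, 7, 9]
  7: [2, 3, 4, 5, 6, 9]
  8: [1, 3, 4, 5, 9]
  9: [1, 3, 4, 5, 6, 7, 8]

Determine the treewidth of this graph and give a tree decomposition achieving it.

Treewidth 4.
One such decomposition:
Bags: B1 = {3, 4, 5, 7, 9}  B2 = {3, 4, 5, 8, 9}  B3 = {1, 3, 5, 8, 9}  B4 = {2, 3, 4, 5, 7}  B5 = {4, 5, 6, 7, 9}
Tree: B1–B2, B2–B3, B1–B4, B1–B5

Each bag holds 5 vertices, so the decomposition has width 4, which upper-bounds the treewidth. On the other hand G contains the 5-clique {1, 3, 5, 8, 9}. A clique must lie in a single bag of any decomposition, so no decomposition can have width below 4. Therefore the treewidth is 4.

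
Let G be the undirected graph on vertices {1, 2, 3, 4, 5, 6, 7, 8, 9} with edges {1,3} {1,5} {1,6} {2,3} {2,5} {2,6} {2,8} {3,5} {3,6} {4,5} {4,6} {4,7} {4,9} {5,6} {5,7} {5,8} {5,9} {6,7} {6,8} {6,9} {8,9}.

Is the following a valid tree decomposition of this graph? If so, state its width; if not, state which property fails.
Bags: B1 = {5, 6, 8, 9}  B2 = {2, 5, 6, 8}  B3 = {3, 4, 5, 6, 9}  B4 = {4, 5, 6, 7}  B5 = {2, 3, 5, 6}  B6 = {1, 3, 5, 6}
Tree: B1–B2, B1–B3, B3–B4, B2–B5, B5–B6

No — bags containing vertex 3 are not connected in the tree.

A tree decomposition must satisfy three properties: every vertex lies in some bag; for every edge, both endpoints lie together in some bag; and for every vertex, the bags containing it form a connected subtree. Here bags containing vertex 3 are not connected in the tree, so the decomposition is invalid.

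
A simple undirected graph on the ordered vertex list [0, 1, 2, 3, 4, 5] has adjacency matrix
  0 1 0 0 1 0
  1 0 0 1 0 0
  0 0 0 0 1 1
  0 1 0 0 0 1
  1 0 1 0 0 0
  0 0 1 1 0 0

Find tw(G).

A width-2 tree decomposition is:
Bags: B1 = {2, 4, 5}  B2 = {0, 4, 5}  B3 = {0, 1, 5}  B4 = {1, 3, 5}
Tree: B1–B2, B2–B3, B3–B4
Each bag holds 3 vertices, so the decomposition has width 2, which upper-bounds the treewidth. The edges 5–2–4–0–1–3–5 form a cycle, so G is not a tree and its treewidth is at least 2. Hence tw(G) = 2 exactly.

2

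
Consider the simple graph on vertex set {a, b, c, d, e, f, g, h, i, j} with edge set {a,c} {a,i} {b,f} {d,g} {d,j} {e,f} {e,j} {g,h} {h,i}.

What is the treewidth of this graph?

1

A width-1 tree decomposition is:
Bags: B1 = {a, c}  B2 = {a, i}  B3 = {h, i}  B4 = {g, h}  B5 = {d, g}  B6 = {d, j}  B7 = {e, j}  B8 = {e, f}  B9 = {b, f}
Tree: B1–B2, B2–B3, B3–B4, B4–B5, B5–B6, B6–B7, B7–B8, B8–B9
The largest bag has 2 vertices, giving width 1; this decomposition certifies tw(G) ≤ 1. Since G has at least one edge (e.g. c–a), it is not an edgeless graph, so tw(G) ≥ 1. Therefore the treewidth is 1.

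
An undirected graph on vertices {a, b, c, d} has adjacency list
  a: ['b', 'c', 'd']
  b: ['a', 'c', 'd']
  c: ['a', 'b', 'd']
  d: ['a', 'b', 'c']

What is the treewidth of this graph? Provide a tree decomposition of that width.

With just one bag of size 4, the width is 4 − 1 = 3, so tw(G) ≤ 3. Conversely, {a, b, c, d} is a clique of size 4, and the vertices of any clique must share a bag in every tree decomposition; so some bag has ≥ 4 vertices and tw(G) ≥ 3. Therefore the treewidth is 3.

Treewidth 3.
One such decomposition:
Bags: B1 = {a, b, c, d}
Tree: (single bag)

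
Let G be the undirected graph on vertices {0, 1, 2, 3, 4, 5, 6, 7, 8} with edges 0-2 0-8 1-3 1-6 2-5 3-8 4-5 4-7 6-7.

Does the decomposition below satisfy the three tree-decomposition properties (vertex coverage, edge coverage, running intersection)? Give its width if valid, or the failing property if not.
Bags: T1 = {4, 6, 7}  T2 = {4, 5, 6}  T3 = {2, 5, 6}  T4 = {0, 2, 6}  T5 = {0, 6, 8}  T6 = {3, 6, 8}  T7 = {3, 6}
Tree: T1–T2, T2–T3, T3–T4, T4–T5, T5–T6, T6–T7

A tree decomposition must satisfy three properties: every vertex lies in some bag; for every edge, both endpoints lie together in some bag; and for every vertex, the bags containing it form a connected subtree. Here vertex 1 appears in no bag, so the decomposition is invalid.

No — vertex 1 appears in no bag.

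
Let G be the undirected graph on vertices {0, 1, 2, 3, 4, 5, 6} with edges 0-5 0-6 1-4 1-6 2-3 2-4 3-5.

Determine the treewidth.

2

A width-2 tree decomposition is:
Bags: B1 = {1, 4, 6}  B2 = {0, 4, 6}  B3 = {0, 4, 5}  B4 = {3, 4, 5}  B5 = {2, 3, 4}
Tree: B1–B2, B2–B3, B3–B4, B4–B5
The largest bag has 3 vertices, giving width 2; this decomposition certifies tw(G) ≤ 2. Since 4–1–6–0–5–3–2–4 is a cycle in G, G is not acyclic. Forests are exactly the graphs of treewidth ≤ 1, so tw(G) ≥ 2. Therefore the treewidth is 2.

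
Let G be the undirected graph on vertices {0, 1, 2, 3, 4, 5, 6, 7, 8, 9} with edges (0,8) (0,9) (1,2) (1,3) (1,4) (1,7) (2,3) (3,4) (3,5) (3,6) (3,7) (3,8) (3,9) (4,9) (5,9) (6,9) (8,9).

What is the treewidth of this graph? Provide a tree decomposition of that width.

Every bag has size at most 3, so the width is 3 − 1 = 2 and tw(G) ≤ 2. For the lower bound, the 3 vertices {0, 8, 9} are pairwise adjacent, and any tree decomposition puts a clique entirely inside one bag — forcing width ≥ 2. Combining the bounds, tw(G) = 2.

Treewidth 2.
One such decomposition:
Bags: B1 = {3, 4, 9}  B2 = {3, 8, 9}  B3 = {1, 3, 4}  B4 = {0, 8, 9}  B5 = {1, 3, 7}  B6 = {3, 5, 9}  B7 = {1, 2, 3}  B8 = {3, 6, 9}
Tree: B1–B2, B1–B3, B2–B4, B3–B5, B1–B6, B5–B7, B6–B8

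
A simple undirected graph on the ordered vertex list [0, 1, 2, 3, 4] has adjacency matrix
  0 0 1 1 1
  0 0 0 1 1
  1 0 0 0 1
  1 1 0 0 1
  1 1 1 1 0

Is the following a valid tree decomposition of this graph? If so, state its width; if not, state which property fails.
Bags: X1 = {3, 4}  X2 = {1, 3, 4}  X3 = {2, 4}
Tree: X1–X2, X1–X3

No — vertex 0 appears in no bag.

A tree decomposition must satisfy three properties: every vertex lies in some bag; for every edge, both endpoints lie together in some bag; and for every vertex, the bags containing it form a connected subtree. Here vertex 0 appears in no bag, so the decomposition is invalid.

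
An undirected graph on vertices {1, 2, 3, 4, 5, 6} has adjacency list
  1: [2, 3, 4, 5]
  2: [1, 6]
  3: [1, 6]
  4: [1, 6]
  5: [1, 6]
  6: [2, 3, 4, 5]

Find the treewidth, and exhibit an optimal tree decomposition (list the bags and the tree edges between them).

Treewidth 2.
Bags: B1 = {1, 4, 6}  B2 = {1, 3, 6}  B3 = {1, 2, 6}  B4 = {1, 5, 6}
Tree: B1–B2, B2–B3, B3–B4

The largest bag has 3 vertices, giving width 2; this decomposition certifies tw(G) ≤ 2. For the lower bound, G contains the cycle 6–4–1–3–6, so G is not a forest; only forests have treewidth ≤ 1, hence tw(G) ≥ 2. The upper and lower bounds meet at 2, so that is the treewidth.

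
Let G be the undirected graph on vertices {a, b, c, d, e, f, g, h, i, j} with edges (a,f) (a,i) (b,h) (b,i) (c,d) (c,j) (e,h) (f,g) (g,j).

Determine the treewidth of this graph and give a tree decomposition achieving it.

The largest bag has 2 vertices, giving width 1; this decomposition certifies tw(G) ≤ 1. G has an edge, so its treewidth is at least 1. Combining the bounds, tw(G) = 1.

Treewidth 1.
One such decomposition:
Bags: B1 = {c, d}  B2 = {c, j}  B3 = {g, j}  B4 = {f, g}  B5 = {a, f}  B6 = {a, i}  B7 = {b, i}  B8 = {b, h}  B9 = {e, h}
Tree: B1–B2, B2–B3, B3–B4, B4–B5, B5–B6, B6–B7, B7–B8, B8–B9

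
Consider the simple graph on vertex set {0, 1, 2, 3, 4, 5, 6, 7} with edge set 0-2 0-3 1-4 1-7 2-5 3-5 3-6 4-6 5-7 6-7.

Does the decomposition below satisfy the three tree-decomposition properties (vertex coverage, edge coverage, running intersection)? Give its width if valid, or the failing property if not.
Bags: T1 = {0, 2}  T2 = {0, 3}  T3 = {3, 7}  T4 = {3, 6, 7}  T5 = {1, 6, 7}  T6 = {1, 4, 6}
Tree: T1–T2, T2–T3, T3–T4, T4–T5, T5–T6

A tree decomposition must satisfy three properties: every vertex lies in some bag; for every edge, both endpoints lie together in some bag; and for every vertex, the bags containing it form a connected subtree. Here vertex 5 appears in no bag, so the decomposition is invalid.

No — vertex 5 appears in no bag.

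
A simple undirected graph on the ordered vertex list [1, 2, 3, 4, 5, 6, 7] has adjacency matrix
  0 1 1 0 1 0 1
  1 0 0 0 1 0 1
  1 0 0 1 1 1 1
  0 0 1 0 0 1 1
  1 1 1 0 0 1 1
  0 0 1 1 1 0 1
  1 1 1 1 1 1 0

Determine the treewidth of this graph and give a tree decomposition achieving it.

Treewidth 3.
Bags: B1 = {3, 5, 6, 7}  B2 = {1, 3, 5, 7}  B3 = {3, 4, 6, 7}  B4 = {1, 2, 5, 7}
Tree: B1–B2, B1–B3, B2–B4

Every bag has size at most 4, so the width is 4 − 1 = 3 and tw(G) ≤ 3. On the other hand G contains the 4-clique {1, 2, 5, 7}. A clique must lie in a single bag of any decomposition, so no decomposition can have width below 3. Therefore the treewidth is 3.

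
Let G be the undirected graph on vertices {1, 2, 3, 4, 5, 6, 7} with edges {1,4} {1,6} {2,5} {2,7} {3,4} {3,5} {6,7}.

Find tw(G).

A width-2 tree decomposition is:
Bags: B1 = {1, 6, 7}  B2 = {1, 2, 7}  B3 = {1, 2, 5}  B4 = {1, 3, 5}  B5 = {1, 3, 4}
Tree: B1–B2, B2–B3, B3–B4, B4–B5
The largest bag has 3 vertices, giving width 2; this decomposition certifies tw(G) ≤ 2. The edges 1–6–7–2–5–3–4–1 form a cycle, so G is not a tree and its treewidth is at least 2. Hence tw(G) = 2 exactly.

2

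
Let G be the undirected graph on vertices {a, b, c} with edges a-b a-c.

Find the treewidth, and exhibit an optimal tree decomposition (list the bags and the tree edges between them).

Treewidth 1.
One optimal decomposition is:
Bags: B1 = {a, c}  B2 = {a, b}
Tree: B1–B2

Each bag holds 2 vertices, so the decomposition has width 1, which upper-bounds the treewidth. Since G has at least one edge (e.g. c–a), it is not an edgeless graph, so tw(G) ≥ 1. Hence tw(G) = 1 exactly.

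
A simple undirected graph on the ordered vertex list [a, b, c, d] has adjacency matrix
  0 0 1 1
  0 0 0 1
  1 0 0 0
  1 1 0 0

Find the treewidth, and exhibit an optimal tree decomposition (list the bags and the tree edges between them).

Treewidth 1.
One optimal decomposition is:
Bags: B1 = {b, d}  B2 = {a, d}  B3 = {a, c}
Tree: B1–B2, B2–B3

Every bag has size at most 2, so the width is 2 − 1 = 1 and tw(G) ≤ 1. Since G has at least one edge (e.g. b–d), it is not an edgeless graph, so tw(G) ≥ 1. The upper and lower bounds meet at 1, so that is the treewidth.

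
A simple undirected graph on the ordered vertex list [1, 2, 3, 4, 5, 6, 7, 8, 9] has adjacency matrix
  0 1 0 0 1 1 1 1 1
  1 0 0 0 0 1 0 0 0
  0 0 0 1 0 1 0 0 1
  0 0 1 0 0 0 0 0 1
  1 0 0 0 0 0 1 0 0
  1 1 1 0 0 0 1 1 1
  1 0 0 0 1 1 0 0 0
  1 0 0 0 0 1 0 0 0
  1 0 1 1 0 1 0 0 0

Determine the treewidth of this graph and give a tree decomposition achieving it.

Each bag holds 3 vertices, so the decomposition has width 2, which upper-bounds the treewidth. For the lower bound, the 3 vertices {1, 5, 7} are pairwise adjacent, and any tree decomposition puts a clique entirely inside one bag — forcing width ≥ 2. Hence tw(G) = 2 exactly.

Treewidth 2.
One optimal decomposition is:
Bags: B1 = {1, 6, 7}  B2 = {1, 6, 9}  B3 = {1, 6, 8}  B4 = {1, 5, 7}  B5 = {1, 2, 6}  B6 = {3, 6, 9}  B7 = {3, 4, 9}
Tree: B1–B2, B1–B3, B1–B4, B1–B5, B2–B6, B6–B7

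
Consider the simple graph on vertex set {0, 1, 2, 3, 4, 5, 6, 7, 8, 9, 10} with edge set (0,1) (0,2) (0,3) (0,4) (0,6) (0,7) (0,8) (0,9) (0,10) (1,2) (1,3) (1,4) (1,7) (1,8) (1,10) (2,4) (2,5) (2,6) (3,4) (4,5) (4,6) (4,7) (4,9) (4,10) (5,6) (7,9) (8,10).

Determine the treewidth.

3

A width-3 tree decomposition is:
Bags: B1 = {0, 1, 3, 4}  B2 = {0, 1, 4, 7}  B3 = {0, 4, 7, 9}  B4 = {0, 1, 4, 10}  B5 = {0, 1, 2, 4}  B6 = {0, 1, 8, 10}  B7 = {0, 2, 4, 6}  B8 = {2, 4, 5, 6}
Tree: B1–B2, B2–B3, B1–B4, B1–B5, B4–B6, B5–B7, B7–B8
Each bag holds 4 vertices, so the decomposition has width 3, which upper-bounds the treewidth. Conversely, {0, 1, 8, 10} is a clique of size 4, and the vertices of any clique must share a bag in every tree decomposition; so some bag has ≥ 4 vertices and tw(G) ≥ 3. Therefore the treewidth is 3.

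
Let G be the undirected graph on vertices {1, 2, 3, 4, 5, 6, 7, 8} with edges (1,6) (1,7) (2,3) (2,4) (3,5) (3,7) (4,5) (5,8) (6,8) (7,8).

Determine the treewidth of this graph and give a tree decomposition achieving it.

Each bag holds 3 vertices, so the decomposition has width 2, which upper-bounds the treewidth. For the lower bound, G contains the cycle 6–1–7–8–6, so G is not a forest; only forests have treewidth ≤ 1, hence tw(G) ≥ 2. Therefore the treewidth is 2.

Treewidth 2.
One optimal decomposition is:
Bags: B1 = {1, 6, 8}  B2 = {1, 7, 8}  B3 = {5, 7, 8}  B4 = {3, 5, 7}  B5 = {3, 4, 5}  B6 = {2, 3, 4}
Tree: B1–B2, B2–B3, B3–B4, B4–B5, B5–B6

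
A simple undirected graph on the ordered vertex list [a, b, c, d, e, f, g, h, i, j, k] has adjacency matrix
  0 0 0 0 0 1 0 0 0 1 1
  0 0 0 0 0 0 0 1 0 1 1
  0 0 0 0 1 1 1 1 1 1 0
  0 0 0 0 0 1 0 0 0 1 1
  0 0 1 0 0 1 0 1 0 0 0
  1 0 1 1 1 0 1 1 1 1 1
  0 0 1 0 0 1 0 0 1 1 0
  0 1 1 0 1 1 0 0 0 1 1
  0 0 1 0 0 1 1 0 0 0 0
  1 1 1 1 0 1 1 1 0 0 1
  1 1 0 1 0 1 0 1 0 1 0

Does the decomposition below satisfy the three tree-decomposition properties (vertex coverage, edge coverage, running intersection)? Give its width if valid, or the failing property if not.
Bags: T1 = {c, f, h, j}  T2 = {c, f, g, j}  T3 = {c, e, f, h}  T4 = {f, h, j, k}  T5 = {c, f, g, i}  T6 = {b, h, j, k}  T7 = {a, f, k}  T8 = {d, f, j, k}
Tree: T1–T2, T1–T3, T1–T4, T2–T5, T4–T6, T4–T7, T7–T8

No — edge (j,a) lies in no bag.

A tree decomposition must satisfy three properties: every vertex lies in some bag; for every edge, both endpoints lie together in some bag; and for every vertex, the bags containing it form a connected subtree. Here edge (j,a) lies in no bag, so the decomposition is invalid.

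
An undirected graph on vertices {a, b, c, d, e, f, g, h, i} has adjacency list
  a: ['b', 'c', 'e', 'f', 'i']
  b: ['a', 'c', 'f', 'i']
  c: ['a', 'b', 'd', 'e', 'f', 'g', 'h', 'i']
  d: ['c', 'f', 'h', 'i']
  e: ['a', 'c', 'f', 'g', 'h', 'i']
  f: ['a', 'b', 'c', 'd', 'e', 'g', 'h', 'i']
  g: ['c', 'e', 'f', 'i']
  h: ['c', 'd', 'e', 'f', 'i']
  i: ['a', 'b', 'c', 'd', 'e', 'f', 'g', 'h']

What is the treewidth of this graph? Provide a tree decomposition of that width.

Every bag has size at most 5, so the width is 5 − 1 = 4 and tw(G) ≤ 4. For the lower bound, the 5 vertices {c, d, f, h, i} are pairwise adjacent, and any tree decomposition puts a clique entirely inside one bag — forcing width ≥ 4. Hence tw(G) = 4 exactly.

Treewidth 4.
Bags: B1 = {c, e, f, h, i}  B2 = {a, c, e, f, i}  B3 = {c, d, f, h, i}  B4 = {c, e, f, g, i}  B5 = {a, b, c, f, i}
Tree: B1–B2, B1–B3, B1–B4, B2–B5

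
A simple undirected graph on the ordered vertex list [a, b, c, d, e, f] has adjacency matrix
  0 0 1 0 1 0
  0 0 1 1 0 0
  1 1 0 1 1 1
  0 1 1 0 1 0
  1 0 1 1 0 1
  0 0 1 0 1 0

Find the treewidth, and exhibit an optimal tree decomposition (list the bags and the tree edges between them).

Every bag has size at most 3, so the width is 3 − 1 = 2 and tw(G) ≤ 2. For the lower bound, the 3 vertices {c, d, e} are pairwise adjacent, and any tree decomposition puts a clique entirely inside one bag — forcing width ≥ 2. Therefore the treewidth is 2.

Treewidth 2.
Bags: B1 = {c, d, e}  B2 = {b, c, d}  B3 = {c, e, f}  B4 = {a, c, e}
Tree: B1–B2, B1–B3, B1–B4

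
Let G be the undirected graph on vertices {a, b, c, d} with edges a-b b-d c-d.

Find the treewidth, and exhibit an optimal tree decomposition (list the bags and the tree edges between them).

The largest bag has 2 vertices, giving width 1; this decomposition certifies tw(G) ≤ 1. G has an edge, so its treewidth is at least 1. Combining the bounds, tw(G) = 1.

Treewidth 1.
Bags: B1 = {b, d}  B2 = {a, b}  B3 = {c, d}
Tree: B1–B2, B1–B3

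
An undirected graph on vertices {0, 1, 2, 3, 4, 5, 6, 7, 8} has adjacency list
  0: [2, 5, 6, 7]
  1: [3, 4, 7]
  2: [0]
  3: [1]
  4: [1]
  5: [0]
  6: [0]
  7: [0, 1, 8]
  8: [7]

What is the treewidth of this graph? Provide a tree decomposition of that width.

The largest bag has 2 vertices, giving width 1; this decomposition certifies tw(G) ≤ 1. Any graph with an edge has treewidth ≥ 1, and G has the edge 7–0. Therefore the treewidth is 1.

Treewidth 1.
One such decomposition:
Bags: B1 = {0, 7}  B2 = {1, 7}  B3 = {7, 8}  B4 = {1, 4}  B5 = {0, 6}  B6 = {0, 2}  B7 = {0, 5}  B8 = {1, 3}
Tree: B1–B2, B1–B3, B2–B4, B1–B5, B1–B6, B5–B7, B4–B8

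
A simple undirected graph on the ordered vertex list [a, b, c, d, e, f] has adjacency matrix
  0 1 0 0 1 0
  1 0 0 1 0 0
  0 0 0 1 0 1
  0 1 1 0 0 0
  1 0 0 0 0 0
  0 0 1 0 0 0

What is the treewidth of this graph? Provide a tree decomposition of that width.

Treewidth 1.
Bags: B1 = {c, f}  B2 = {c, d}  B3 = {b, d}  B4 = {a, b}  B5 = {a, e}
Tree: B1–B2, B2–B3, B3–B4, B4–B5

Each bag holds 2 vertices, so the decomposition has width 1, which upper-bounds the treewidth. Since G has at least one edge (e.g. f–c), it is not an edgeless graph, so tw(G) ≥ 1. The upper and lower bounds meet at 1, so that is the treewidth.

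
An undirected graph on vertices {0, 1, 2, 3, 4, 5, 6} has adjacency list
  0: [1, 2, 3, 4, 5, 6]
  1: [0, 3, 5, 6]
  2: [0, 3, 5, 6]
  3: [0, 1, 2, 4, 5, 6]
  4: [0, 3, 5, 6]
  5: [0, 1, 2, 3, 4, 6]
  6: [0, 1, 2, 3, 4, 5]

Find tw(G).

4

A width-4 tree decomposition is:
Bags: B1 = {0, 3, 4, 5, 6}  B2 = {0, 2, 3, 5, 6}  B3 = {0, 1, 3, 5, 6}
Tree: B1–B2, B2–B3
Every bag has size at most 5, so the width is 5 − 1 = 4 and tw(G) ≤ 4. On the other hand G contains the 5-clique {0, 1, 3, 5, 6}. A clique must lie in a single bag of any decomposition, so no decomposition can have width below 4. Combining the bounds, tw(G) = 4.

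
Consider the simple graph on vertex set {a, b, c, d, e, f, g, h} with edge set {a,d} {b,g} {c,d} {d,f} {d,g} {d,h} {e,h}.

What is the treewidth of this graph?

1

A width-1 tree decomposition is:
Bags: B1 = {d, g}  B2 = {d, f}  B3 = {d, h}  B4 = {e, h}  B5 = {c, d}  B6 = {b, g}  B7 = {a, d}
Tree: B1–B2, B1–B3, B3–B4, B3–B5, B1–B6, B1–B7
The largest bag has 2 vertices, giving width 1; this decomposition certifies tw(G) ≤ 1. Any graph with an edge has treewidth ≥ 1, and G has the edge g–d. Hence tw(G) = 1 exactly.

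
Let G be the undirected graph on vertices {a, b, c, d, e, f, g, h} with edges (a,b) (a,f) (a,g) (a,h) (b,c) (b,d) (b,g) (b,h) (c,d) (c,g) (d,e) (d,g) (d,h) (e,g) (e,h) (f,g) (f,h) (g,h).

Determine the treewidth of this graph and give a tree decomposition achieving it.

Every bag has size at most 4, so the width is 4 − 1 = 3 and tw(G) ≤ 3. For the lower bound, the 4 vertices {d, e, g, h} are pairwise adjacent, and any tree decomposition puts a clique entirely inside one bag — forcing width ≥ 3. Therefore the treewidth is 3.

Treewidth 3.
Bags: B1 = {b, c, d, g}  B2 = {b, d, g, h}  B3 = {d, e, g, h}  B4 = {a, b, g, h}  B5 = {a, f, g, h}
Tree: B1–B2, B2–B3, B2–B4, B4–B5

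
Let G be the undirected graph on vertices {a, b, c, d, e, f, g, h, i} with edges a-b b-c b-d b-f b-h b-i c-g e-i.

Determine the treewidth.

1

A width-1 tree decomposition is:
Bags: B1 = {a, b}  B2 = {b, h}  B3 = {b, i}  B4 = {e, i}  B5 = {b, c}  B6 = {c, g}  B7 = {b, d}  B8 = {b, f}
Tree: B1–B2, B1–B3, B3–B4, B1–B5, B5–B6, B1–B7, B3–B8
Each bag holds 2 vertices, so the decomposition has width 1, which upper-bounds the treewidth. Any graph with an edge has treewidth ≥ 1, and G has the edge b–a. Combining the bounds, tw(G) = 1.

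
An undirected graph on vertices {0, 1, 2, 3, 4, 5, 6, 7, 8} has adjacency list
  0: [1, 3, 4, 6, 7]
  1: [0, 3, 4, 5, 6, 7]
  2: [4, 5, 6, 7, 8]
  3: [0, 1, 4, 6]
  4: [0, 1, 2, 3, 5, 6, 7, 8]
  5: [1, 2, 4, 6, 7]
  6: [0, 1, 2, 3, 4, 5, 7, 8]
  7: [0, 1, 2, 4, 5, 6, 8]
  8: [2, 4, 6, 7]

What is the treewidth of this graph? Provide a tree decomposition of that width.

Every bag has size at most 5, so the width is 5 − 1 = 4 and tw(G) ≤ 4. Conversely, {0, 1, 3, 4, 6} is a clique of size 5, and the vertices of any clique must share a bag in every tree decomposition; so some bag has ≥ 5 vertices and tw(G) ≥ 4. The upper and lower bounds meet at 4, so that is the treewidth.

Treewidth 4.
One optimal decomposition is:
Bags: B1 = {1, 4, 5, 6, 7}  B2 = {0, 1, 4, 6, 7}  B3 = {0, 1, 3, 4, 6}  B4 = {2, 4, 5, 6, 7}  B5 = {2, 4, 6, 7, 8}
Tree: B1–B2, B2–B3, B1–B4, B4–B5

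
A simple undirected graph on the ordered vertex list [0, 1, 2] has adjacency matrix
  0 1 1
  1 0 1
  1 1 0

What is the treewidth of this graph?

A width-2 tree decomposition is:
Bags: B1 = {0, 1, 2}
Tree: (single bag)
With just one bag of size 3, the width is 3 − 1 = 2, so tw(G) ≤ 2. For the lower bound, the 3 vertices {0, 1, 2} are pairwise adjacent, and any tree decomposition puts a clique entirely inside one bag — forcing width ≥ 2. Therefore the treewidth is 2.

2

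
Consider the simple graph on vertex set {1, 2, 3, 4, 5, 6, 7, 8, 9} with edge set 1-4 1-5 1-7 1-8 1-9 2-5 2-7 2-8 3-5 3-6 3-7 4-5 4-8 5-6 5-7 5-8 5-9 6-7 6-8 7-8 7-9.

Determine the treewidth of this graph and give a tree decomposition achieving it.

The largest bag has 4 vertices, giving width 3; this decomposition certifies tw(G) ≤ 3. For the lower bound, the 4 vertices {1, 4, 5, 8} are pairwise adjacent, and any tree decomposition puts a clique entirely inside one bag — forcing width ≥ 3. Combining the bounds, tw(G) = 3.

Treewidth 3.
One such decomposition:
Bags: B1 = {1, 5, 7, 8}  B2 = {5, 6, 7, 8}  B3 = {1, 5, 7, 9}  B4 = {2, 5, 7, 8}  B5 = {3, 5, 6, 7}  B6 = {1, 4, 5, 8}
Tree: B1–B2, B1–B3, B1–B4, B2–B5, B1–B6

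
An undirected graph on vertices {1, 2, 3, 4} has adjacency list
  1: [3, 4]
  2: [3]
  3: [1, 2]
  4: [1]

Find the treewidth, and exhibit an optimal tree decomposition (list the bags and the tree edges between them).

Treewidth 1.
Bags: B1 = {2, 3}  B2 = {1, 3}  B3 = {1, 4}
Tree: B1–B2, B2–B3

Every bag has size at most 2, so the width is 2 − 1 = 1 and tw(G) ≤ 1. G has an edge, so its treewidth is at least 1. Combining the bounds, tw(G) = 1.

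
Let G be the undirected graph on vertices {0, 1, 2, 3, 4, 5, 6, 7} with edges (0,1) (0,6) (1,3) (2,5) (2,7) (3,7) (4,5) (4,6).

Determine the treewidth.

2

A width-2 tree decomposition is:
Bags: B1 = {4, 5, 6}  B2 = {2, 5, 6}  B3 = {2, 6, 7}  B4 = {3, 6, 7}  B5 = {1, 3, 6}  B6 = {0, 1, 6}
Tree: B1–B2, B2–B3, B3–B4, B4–B5, B5–B6
The largest bag has 3 vertices, giving width 2; this decomposition certifies tw(G) ≤ 2. The edges 6–4–5–2–7–3–1–0–6 form a cycle, so G is not a tree and its treewidth is at least 2. The upper and lower bounds meet at 2, so that is the treewidth.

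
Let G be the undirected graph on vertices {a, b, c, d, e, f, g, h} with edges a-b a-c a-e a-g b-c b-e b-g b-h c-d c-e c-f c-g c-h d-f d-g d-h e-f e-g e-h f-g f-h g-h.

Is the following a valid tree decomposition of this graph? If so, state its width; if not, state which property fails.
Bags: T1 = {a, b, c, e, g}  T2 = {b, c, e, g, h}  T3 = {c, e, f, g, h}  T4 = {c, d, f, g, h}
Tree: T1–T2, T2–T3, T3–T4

Vertex coverage: the bags together contain {a, b, c, d, e, f, g, h}, the full vertex set. Edge coverage: each edge of G has both endpoints in at least one bag. Running intersection: for every vertex, the bags containing it form a connected subtree. All three properties hold, so this is a valid tree decomposition of width max|bag| − 1 = 4, and hence tw(G) ≤ 4.

Yes; width 4.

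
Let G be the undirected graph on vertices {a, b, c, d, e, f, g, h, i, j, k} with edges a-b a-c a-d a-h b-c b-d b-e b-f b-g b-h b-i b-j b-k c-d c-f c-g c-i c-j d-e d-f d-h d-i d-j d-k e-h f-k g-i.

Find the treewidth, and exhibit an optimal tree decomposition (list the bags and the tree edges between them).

Treewidth 3.
Bags: B1 = {a, b, c, d}  B2 = {b, c, d, f}  B3 = {b, c, d, i}  B4 = {b, c, d, j}  B5 = {b, d, f, k}  B6 = {a, b, d, h}  B7 = {b, d, e, h}  B8 = {b, c, g, i}
Tree: B1–B2, B1–B3, B3–B4, B2–B5, B1–B6, B6–B7, B3–B8

The largest bag has 4 vertices, giving width 3; this decomposition certifies tw(G) ≤ 3. For the lower bound, the 4 vertices {b, d, e, h} are pairwise adjacent, and any tree decomposition puts a clique entirely inside one bag — forcing width ≥ 3. Combining the bounds, tw(G) = 3.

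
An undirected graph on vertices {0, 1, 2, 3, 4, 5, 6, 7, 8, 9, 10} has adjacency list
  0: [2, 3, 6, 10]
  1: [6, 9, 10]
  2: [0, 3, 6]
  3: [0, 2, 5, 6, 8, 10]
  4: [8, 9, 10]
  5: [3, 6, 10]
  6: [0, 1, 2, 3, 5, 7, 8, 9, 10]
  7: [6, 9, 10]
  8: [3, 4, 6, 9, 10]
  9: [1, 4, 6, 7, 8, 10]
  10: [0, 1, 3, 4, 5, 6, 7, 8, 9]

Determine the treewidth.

3

A width-3 tree decomposition is:
Bags: B1 = {3, 5, 6, 10}  B2 = {0, 3, 6, 10}  B3 = {3, 6, 8, 10}  B4 = {6, 8, 9, 10}  B5 = {0, 2, 3, 6}  B6 = {6, 7, 9, 10}  B7 = {1, 6, 9, 10}  B8 = {4, 8, 9, 10}
Tree: B1–B2, B2–B3, B3–B4, B2–B5, B4–B6, B4–B7, B4–B8
The largest bag has 4 vertices, giving width 3; this decomposition certifies tw(G) ≤ 3. Conversely, {4, 8, 9, 10} is a clique of size 4, and the vertices of any clique must share a bag in every tree decomposition; so some bag has ≥ 4 vertices and tw(G) ≥ 3. Hence tw(G) = 3 exactly.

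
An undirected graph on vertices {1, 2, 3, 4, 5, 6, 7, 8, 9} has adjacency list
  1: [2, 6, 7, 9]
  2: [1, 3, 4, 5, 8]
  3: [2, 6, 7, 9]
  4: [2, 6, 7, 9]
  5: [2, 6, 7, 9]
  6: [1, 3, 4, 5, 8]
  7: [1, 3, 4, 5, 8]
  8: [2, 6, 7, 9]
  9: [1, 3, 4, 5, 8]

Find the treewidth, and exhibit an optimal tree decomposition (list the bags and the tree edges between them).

Treewidth 4.
Bags: B1 = {2, 4, 6, 7, 9}  B2 = {2, 6, 7, 8, 9}  B3 = {2, 3, 6, 7, 9}  B4 = {2, 5, 6, 7, 9}  B5 = {1, 2, 6, 7, 9}
Tree: B1–B2, B2–B3, B3–B4, B4–B5

Each bag holds 5 vertices, so the decomposition has width 4, which upper-bounds the treewidth. For the lower bound: the 5 vertex sets {4,7}, {2,8}, {3,9}, {6}, {5} are disjoint, each induces a connected subgraph, and every pair is joined by at least one edge of G. Contracting each set to a single vertex therefore yields K_{5} as a minor, and since treewidth is minor-monotone, tw(G) ≥ tw(K_{5}) = 4. Therefore the treewidth is 4.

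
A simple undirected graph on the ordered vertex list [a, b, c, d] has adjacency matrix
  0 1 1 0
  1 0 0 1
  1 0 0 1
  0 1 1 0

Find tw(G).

2

A width-2 tree decomposition is:
Bags: B1 = {a, b, c}  B2 = {b, c, d}
Tree: B1–B2
The largest bag has 3 vertices, giving width 2; this decomposition certifies tw(G) ≤ 2. For the lower bound, G contains the cycle b–a–c–d–b, so G is not a forest; only forests have treewidth ≤ 1, hence tw(G) ≥ 2. The upper and lower bounds meet at 2, so that is the treewidth.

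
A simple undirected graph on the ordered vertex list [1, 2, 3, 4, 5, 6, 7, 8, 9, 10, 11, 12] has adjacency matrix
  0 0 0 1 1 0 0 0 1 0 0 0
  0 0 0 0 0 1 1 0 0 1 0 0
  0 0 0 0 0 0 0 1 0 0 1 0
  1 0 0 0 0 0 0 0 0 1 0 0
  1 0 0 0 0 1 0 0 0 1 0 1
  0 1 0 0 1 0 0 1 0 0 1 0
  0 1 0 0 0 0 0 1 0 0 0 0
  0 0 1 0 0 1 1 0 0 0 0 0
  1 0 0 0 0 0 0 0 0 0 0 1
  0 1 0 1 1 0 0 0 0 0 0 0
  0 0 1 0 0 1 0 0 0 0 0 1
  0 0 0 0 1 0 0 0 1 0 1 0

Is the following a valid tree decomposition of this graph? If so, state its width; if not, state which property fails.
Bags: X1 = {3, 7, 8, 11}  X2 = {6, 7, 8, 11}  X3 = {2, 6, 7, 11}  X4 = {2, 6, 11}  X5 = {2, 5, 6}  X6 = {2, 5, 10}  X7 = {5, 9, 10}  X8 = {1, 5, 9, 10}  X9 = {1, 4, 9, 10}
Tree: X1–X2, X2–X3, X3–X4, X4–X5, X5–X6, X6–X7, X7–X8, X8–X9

A tree decomposition must satisfy three properties: every vertex lies in some bag; for every edge, both endpoints lie together in some bag; and for every vertex, the bags containing it form a connected subtree. Here vertex 12 appears in no bag, so the decomposition is invalid.

No — vertex 12 appears in no bag.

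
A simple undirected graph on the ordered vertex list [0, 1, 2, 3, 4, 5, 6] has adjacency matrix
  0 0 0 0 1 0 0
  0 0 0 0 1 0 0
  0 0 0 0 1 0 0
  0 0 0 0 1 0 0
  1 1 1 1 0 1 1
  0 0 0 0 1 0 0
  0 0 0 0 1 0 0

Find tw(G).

A width-1 tree decomposition is:
Bags: B1 = {0, 4}  B2 = {3, 4}  B3 = {1, 4}  B4 = {4, 5}  B5 = {2, 4}  B6 = {4, 6}
Tree: B1–B2, B2–B3, B1–B4, B4–B5, B3–B6
The largest bag has 2 vertices, giving width 1; this decomposition certifies tw(G) ≤ 1. Since G has at least one edge (e.g. 4–0), it is not an edgeless graph, so tw(G) ≥ 1. The upper and lower bounds meet at 1, so that is the treewidth.

1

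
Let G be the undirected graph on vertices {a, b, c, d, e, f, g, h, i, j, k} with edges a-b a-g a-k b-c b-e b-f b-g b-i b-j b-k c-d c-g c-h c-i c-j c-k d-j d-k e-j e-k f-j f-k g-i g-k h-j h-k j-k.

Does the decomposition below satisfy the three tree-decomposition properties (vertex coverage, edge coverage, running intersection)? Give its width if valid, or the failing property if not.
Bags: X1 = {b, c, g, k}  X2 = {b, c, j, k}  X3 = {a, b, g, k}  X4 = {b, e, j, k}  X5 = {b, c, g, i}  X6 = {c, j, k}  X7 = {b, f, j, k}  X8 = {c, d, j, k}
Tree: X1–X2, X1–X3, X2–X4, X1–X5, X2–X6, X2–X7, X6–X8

No — vertex h appears in no bag.

A tree decomposition must satisfy three properties: every vertex lies in some bag; for every edge, both endpoints lie together in some bag; and for every vertex, the bags containing it form a connected subtree. Here vertex h appears in no bag, so the decomposition is invalid.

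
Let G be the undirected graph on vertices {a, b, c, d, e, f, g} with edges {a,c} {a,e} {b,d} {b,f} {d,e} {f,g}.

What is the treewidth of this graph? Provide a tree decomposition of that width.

The largest bag has 2 vertices, giving width 1; this decomposition certifies tw(G) ≤ 1. G has an edge, so its treewidth is at least 1. Therefore the treewidth is 1.

Treewidth 1.
One optimal decomposition is:
Bags: B1 = {f, g}  B2 = {b, f}  B3 = {b, d}  B4 = {d, e}  B5 = {a, e}  B6 = {a, c}
Tree: B1–B2, B2–B3, B3–B4, B4–B5, B5–B6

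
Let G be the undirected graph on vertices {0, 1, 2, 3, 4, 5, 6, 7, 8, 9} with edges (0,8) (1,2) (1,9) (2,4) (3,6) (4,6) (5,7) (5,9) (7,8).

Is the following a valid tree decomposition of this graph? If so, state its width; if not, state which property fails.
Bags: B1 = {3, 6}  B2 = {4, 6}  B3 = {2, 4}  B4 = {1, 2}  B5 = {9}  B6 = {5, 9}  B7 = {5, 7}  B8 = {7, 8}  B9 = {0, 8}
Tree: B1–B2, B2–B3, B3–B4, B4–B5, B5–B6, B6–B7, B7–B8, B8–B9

A tree decomposition must satisfy three properties: every vertex lies in some bag; for every edge, both endpoints lie together in some bag; and for every vertex, the bags containing it form a connected subtree. Here edge (1,9) lies in no bag, so the decomposition is invalid.

No — edge (1,9) lies in no bag.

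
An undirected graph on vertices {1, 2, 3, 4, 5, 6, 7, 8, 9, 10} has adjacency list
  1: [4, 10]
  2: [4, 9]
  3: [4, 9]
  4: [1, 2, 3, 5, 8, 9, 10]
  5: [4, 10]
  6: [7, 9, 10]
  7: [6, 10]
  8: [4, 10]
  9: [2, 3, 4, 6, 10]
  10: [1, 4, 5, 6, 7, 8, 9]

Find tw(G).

A width-2 tree decomposition is:
Bags: B1 = {6, 9, 10}  B2 = {4, 9, 10}  B3 = {6, 7, 10}  B4 = {1, 4, 10}  B5 = {4, 8, 10}  B6 = {4, 5, 10}  B7 = {3, 4, 9}  B8 = {2, 4, 9}
Tree: B1–B2, B1–B3, B2–B4, B4–B5, B5–B6, B2–B7, B2–B8
Every bag has size at most 3, so the width is 3 − 1 = 2 and tw(G) ≤ 2. On the other hand G contains the 3-clique {4, 8, 10}. A clique must lie in a single bag of any decomposition, so no decomposition can have width below 2. Therefore the treewidth is 2.

2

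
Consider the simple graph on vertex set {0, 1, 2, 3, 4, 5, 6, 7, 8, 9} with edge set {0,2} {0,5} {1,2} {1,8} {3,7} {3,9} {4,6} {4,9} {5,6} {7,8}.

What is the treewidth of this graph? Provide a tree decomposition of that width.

Every bag has size at most 3, so the width is 3 − 1 = 2 and tw(G) ≤ 2. The edges 1–8–7–3–9–4–6–5–0–2–1 form a cycle, so G is not a tree and its treewidth is at least 2. Combining the bounds, tw(G) = 2.

Treewidth 2.
Bags: B1 = {1, 7, 8}  B2 = {1, 3, 7}  B3 = {1, 3, 9}  B4 = {1, 4, 9}  B5 = {1, 4, 6}  B6 = {1, 5, 6}  B7 = {0, 1, 5}  B8 = {0, 1, 2}
Tree: B1–B2, B2–B3, B3–B4, B4–B5, B5–B6, B6–B7, B7–B8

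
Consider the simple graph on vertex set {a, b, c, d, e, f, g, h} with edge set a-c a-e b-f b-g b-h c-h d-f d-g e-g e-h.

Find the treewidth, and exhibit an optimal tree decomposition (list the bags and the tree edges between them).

Treewidth 2.
One such decomposition:
Bags: B1 = {a, c, e}  B2 = {c, e, h}  B3 = {e, g, h}  B4 = {b, g, h}  B5 = {b, d, g}  B6 = {b, d, f}
Tree: B1–B2, B2–B3, B3–B4, B4–B5, B5–B6

Each bag holds 3 vertices, so the decomposition has width 2, which upper-bounds the treewidth. Since a–c–h–e–a is a cycle in G, G is not acyclic. Forests are exactly the graphs of treewidth ≤ 1, so tw(G) ≥ 2. The upper and lower bounds meet at 2, so that is the treewidth.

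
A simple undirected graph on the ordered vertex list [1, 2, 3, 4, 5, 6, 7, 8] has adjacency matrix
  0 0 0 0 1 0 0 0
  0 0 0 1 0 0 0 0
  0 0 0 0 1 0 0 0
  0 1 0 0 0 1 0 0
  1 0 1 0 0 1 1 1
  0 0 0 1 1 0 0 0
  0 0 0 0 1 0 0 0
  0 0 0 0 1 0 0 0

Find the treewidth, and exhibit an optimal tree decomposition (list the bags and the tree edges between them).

Treewidth 1.
Bags: B1 = {4, 6}  B2 = {5, 6}  B3 = {3, 5}  B4 = {5, 7}  B5 = {1, 5}  B6 = {5, 8}  B7 = {2, 4}
Tree: B1–B2, B2–B3, B2–B4, B2–B5, B4–B6, B1–B7

Every bag has size at most 2, so the width is 2 − 1 = 1 and tw(G) ≤ 1. Since G has at least one edge (e.g. 6–4), it is not an edgeless graph, so tw(G) ≥ 1. Combining the bounds, tw(G) = 1.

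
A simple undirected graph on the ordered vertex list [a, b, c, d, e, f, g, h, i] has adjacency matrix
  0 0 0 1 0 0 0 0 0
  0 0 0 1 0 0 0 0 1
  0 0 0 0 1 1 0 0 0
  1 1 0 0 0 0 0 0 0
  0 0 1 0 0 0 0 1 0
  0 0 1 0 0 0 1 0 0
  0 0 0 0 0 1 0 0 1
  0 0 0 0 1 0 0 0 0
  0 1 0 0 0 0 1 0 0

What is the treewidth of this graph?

1

A width-1 tree decomposition is:
Bags: B1 = {a, d}  B2 = {b, d}  B3 = {b, i}  B4 = {g, i}  B5 = {f, g}  B6 = {c, f}  B7 = {c, e}  B8 = {e, h}
Tree: B1–B2, B2–B3, B3–B4, B4–B5, B5–B6, B6–B7, B7–B8
Each bag holds 2 vertices, so the decomposition has width 1, which upper-bounds the treewidth. G has an edge, so its treewidth is at least 1. Therefore the treewidth is 1.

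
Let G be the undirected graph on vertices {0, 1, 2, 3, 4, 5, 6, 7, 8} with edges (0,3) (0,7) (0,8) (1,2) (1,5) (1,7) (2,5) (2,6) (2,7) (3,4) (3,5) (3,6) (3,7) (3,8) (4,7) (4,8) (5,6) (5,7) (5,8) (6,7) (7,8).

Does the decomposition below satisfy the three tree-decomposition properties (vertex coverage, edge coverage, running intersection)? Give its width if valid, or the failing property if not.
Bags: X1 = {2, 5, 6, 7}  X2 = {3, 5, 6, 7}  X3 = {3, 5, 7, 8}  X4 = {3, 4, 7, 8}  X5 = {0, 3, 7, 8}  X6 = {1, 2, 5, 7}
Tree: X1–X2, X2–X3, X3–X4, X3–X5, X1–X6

Every vertex of G appears in some bag (union = {0, 1, 2, 3, 4, 5, 6, 7, 8}); every edge is covered by a bag; and for each vertex v the set of bags containing v is connected in the bag tree. The decomposition is therefore valid. The largest bag has 4 vertices, so the width is 3.

Yes; width 3.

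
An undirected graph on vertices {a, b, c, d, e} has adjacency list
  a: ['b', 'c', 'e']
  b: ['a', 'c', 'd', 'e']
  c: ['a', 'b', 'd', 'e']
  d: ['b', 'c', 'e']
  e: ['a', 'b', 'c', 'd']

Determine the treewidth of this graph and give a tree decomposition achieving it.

The largest bag has 4 vertices, giving width 3; this decomposition certifies tw(G) ≤ 3. On the other hand G contains the 4-clique {b, c, d, e}. A clique must lie in a single bag of any decomposition, so no decomposition can have width below 3. Therefore the treewidth is 3.

Treewidth 3.
One optimal decomposition is:
Bags: B1 = {b, c, d, e}  B2 = {a, b, c, e}
Tree: B1–B2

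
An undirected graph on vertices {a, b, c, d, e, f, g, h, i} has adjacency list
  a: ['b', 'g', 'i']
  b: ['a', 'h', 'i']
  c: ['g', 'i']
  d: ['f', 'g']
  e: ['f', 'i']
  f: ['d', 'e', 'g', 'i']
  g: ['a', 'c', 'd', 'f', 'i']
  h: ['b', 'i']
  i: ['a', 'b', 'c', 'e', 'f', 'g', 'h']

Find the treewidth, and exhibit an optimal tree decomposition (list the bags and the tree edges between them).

Every bag has size at most 3, so the width is 3 − 1 = 2 and tw(G) ≤ 2. On the other hand G contains the 3-clique {d, f, g}. A clique must lie in a single bag of any decomposition, so no decomposition can have width below 2. Combining the bounds, tw(G) = 2.

Treewidth 2.
One optimal decomposition is:
Bags: B1 = {a, g, i}  B2 = {f, g, i}  B3 = {c, g, i}  B4 = {d, f, g}  B5 = {e, f, i}  B6 = {a, b, i}  B7 = {b, h, i}
Tree: B1–B2, B2–B3, B2–B4, B2–B5, B1–B6, B6–B7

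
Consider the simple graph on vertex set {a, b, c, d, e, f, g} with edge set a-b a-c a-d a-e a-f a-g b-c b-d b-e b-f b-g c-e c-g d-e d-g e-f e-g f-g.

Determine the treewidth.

4

A width-4 tree decomposition is:
Bags: B1 = {a, b, d, e, g}  B2 = {a, b, c, e, g}  B3 = {a, b, e, f, g}
Tree: B1–B2, B2–B3
Every bag has size at most 5, so the width is 5 − 1 = 4 and tw(G) ≤ 4. Conversely, {a, b, d, e, g} is a clique of size 5, and the vertices of any clique must share a bag in every tree decomposition; so some bag has ≥ 5 vertices and tw(G) ≥ 4. Combining the bounds, tw(G) = 4.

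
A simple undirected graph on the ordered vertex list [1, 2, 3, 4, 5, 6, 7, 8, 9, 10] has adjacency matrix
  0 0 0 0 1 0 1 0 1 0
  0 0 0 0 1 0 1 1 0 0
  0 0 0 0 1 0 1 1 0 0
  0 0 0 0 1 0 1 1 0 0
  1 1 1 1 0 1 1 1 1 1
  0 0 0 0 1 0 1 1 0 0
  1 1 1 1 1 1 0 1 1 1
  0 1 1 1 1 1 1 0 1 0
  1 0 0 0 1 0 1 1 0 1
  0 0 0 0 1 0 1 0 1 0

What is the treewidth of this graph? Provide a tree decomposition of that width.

Treewidth 3.
Bags: B1 = {2, 5, 7, 8}  B2 = {5, 7, 8, 9}  B3 = {3, 5, 7, 8}  B4 = {5, 6, 7, 8}  B5 = {1, 5, 7, 9}  B6 = {4, 5, 7, 8}  B7 = {5, 7, 9, 10}
Tree: B1–B2, B2–B3, B3–B4, B2–B5, B3–B6, B5–B7

Each bag holds 4 vertices, so the decomposition has width 3, which upper-bounds the treewidth. For the lower bound, the 4 vertices {2, 5, 7, 8} are pairwise adjacent, and any tree decomposition puts a clique entirely inside one bag — forcing width ≥ 3. Hence tw(G) = 3 exactly.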